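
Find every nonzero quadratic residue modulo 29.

Square k = 1,…,14 (k and 29−k give the same square):
1²=1, 2²=4, 3²=9, 4²=16, 5²=25, 6²≡7, 7²≡20, 8²≡6, 9²≡23, 10²≡13, 11²≡5, 12²≡28, 13²≡24, 14²≡22 (mod 29).
So the quadratic residues mod 29 are {1, 4, 5, 6, 7, 9, 13, 16, 20, 22, 23, 24, 25, 28}.

1, 4, 5, 6, 7, 9, 13, 16, 20, 22, 23, 24, 25, 28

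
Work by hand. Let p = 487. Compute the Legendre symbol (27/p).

Euler's criterion: (27/487) ≡ 27^243 (mod 487).
27^2 ≡ 242 (mod 487)
27^4 ≡ 124 (mod 487)
27^8 ≡ 279 (mod 487)
27^16 ≡ 408 (mod 487)
27^32 ≡ 397 (mod 487)
27^64 ≡ 308 (mod 487)
27^128 ≡ 386 (mod 487)
27^243 = 27^(128+64+32+16+2+1) ≡ 486 (mod 487).
Result is 486 ≡ −1, so (27/487) = −1.

-1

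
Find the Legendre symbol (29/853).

-1

Reciprocity: 29 ≡ 1 and 853 ≡ 1 (mod 4), so (29/853) = +(853/29).
Reduce top mod 29: now compute (12/29).
Pull out 2^2: since 29 ≡ 5 (mod 8), (2/29) = -1, so (2/29)^2 = +1.
Reciprocity: 3 ≡ 3 and 29 ≡ 1 (mod 4), so (3/29) = +(29/3).
Reduce top mod 3: now compute (2/3).
Pull out 2: since 3 ≡ 3 (mod 8), (2/3) = -1.
Reached (1/3) = 1. Collecting the sign flips along the way, the symbol is -1.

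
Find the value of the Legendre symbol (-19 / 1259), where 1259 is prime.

First reduce: -19 ≡ 1240 (mod 1259).
Pull out 2^3: since 1259 ≡ 3 (mod 8), (2/1259) = -1, so (2/1259)^3 = -1.
Reciprocity: 155 ≡ 3 and 1259 ≡ 3 (mod 4), so (155/1259) = −(1259/155).
Reduce top mod 155: now compute (19/155).
Reciprocity: 19 ≡ 3 and 155 ≡ 3 (mod 4), so (19/155) = −(155/19).
Reduce top mod 19: now compute (3/19).
Reciprocity: 3 ≡ 3 and 19 ≡ 3 (mod 4), so (3/19) = −(19/3).
Reduce top mod 3: now compute (1/3).
Reached (1/3) = 1. Collecting the sign flips along the way, the symbol is +1.

1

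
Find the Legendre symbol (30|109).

Pull out 2: since 109 ≡ 5 (mod 8), (2/109) = -1.
Reciprocity: 15 ≡ 3 and 109 ≡ 1 (mod 4), so (15/109) = +(109/15).
Reduce top mod 15: now compute (4/15).
Pull out 2^2: since 15 ≡ 7 (mod 8), (2/15) = +1, so (2/15)^2 = +1.
Reached (1/15) = 1. Collecting the sign flips along the way, the symbol is -1.

-1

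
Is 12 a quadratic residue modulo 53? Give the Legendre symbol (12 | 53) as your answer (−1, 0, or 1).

-1

Euler's criterion: (12/53) ≡ 12^26 (mod 53).
12^2 ≡ 38 (mod 53)
12^4 ≡ 13 (mod 53)
12^8 ≡ 10 (mod 53)
12^16 ≡ 47 (mod 53)
12^26 = 12^(16+8+2) ≡ 52 (mod 53).
Result is 52 ≡ −1, so (12/53) = −1.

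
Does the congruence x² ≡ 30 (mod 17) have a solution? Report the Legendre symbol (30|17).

First reduce: 30 ≡ 13 (mod 17).
Reciprocity: 13 ≡ 1 and 17 ≡ 1 (mod 4), so (13/17) = +(17/13).
Reduce top mod 13: now compute (4/13).
Pull out 2^2: since 13 ≡ 5 (mod 8), (2/13) = -1, so (2/13)^2 = +1.
Reached (1/13) = 1. Collecting the sign flips along the way, the symbol is +1.

1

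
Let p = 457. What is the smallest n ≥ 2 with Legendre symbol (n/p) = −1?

5

(2/457) = +1, so 2 is a residue.
(3/457) = +1, so 3 is a residue.
(4/457) = +1, so 4 is a residue.
(5/457) = −1, so 5 is the smallest positive non-residue mod 457.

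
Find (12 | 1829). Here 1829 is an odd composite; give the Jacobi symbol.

-1

Pull out 2^2: since 1829 ≡ 5 (mod 8), (2/1829) = -1, so (2/1829)^2 = +1.
Reciprocity: 3 ≡ 3 and 1829 ≡ 1 (mod 4), so (3/1829) = +(1829/3).
Reduce top mod 3: now compute (2/3).
Pull out 2: since 3 ≡ 3 (mod 8), (2/3) = -1.
Reached (1/3) = 1. Collecting the sign flips along the way, the symbol is -1.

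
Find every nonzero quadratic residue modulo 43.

1,4,6,9,10,11,13,14,15,16,17,21,23,24,25,31,35,36,38,40,41

Square k = 1,…,21 (k and 43−k give the same square):
1²=1, 2²=4, 3²=9, 4²=16, 5²=25, 6²=36, 7²≡6, 8²≡21, 9²≡38, 10²≡14, 11²≡35, 12²≡15, 13²≡40, 14²≡24, 15²≡10, 16²≡41, 17²≡31, 18²≡23, 19²≡17, 20²≡13, 21²≡11 (mod 43).
So the quadratic residues mod 43 are {1, 4, 6, 9, 10, 11, 13, 14, 15, 16, 17, 21, 23, 24, 25, 31, 35, 36, 38, 40, 41}.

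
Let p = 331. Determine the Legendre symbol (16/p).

Pull out 2^4: since 331 ≡ 3 (mod 8), (2/331) = -1, so (2/331)^4 = +1.
Reached (1/331) = 1. Collecting the sign flips along the way, the symbol is +1.

1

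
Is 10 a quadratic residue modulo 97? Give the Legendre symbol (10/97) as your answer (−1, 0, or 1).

Pull out 2: since 97 ≡ 1 (mod 8), (2/97) = +1.
Reciprocity: 5 ≡ 1 and 97 ≡ 1 (mod 4), so (5/97) = +(97/5).
Reduce top mod 5: now compute (2/5).
Pull out 2: since 5 ≡ 5 (mod 8), (2/5) = -1.
Reached (1/5) = 1. Collecting the sign flips along the way, the symbol is -1.

-1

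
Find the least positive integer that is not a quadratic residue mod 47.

5

(2/47) = +1, so 2 is a residue.
(3/47) = +1, so 3 is a residue.
(4/47) = +1, so 4 is a residue.
(5/47) = −1, so 5 is the smallest positive non-residue mod 47.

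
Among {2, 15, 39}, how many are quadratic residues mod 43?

1

(2/43) = -1 → non-residue.
(15/43) = +1 → QR.
(39/43) = -1 → non-residue.
Total quadratic residues among the 3: 1.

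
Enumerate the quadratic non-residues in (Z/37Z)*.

2 5 6 8 13 14 15 17 18 19 20 22 23 24 29 31 32 35

Square k = 1,…,18 (k and 37−k give the same square):
1²=1, 2²=4, 3²=9, 4²=16, 5²=25, 6²=36, 7²≡12, 8²≡27, 9²≡7, 10²≡26, 11²≡10, 12²≡33, 13²≡21, 14²≡11, 15²≡3, 16²≡34, 17²≡30, 18²≡28 (mod 37).
The residues are {1, 3, 4, 7, 9, 10, 11, 12, 16, 21, 25, 26, 27, 28, 30, 33, 34, 36}; the non-residues are the remaining 18 nonzero classes.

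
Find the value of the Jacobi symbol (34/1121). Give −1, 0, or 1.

1

Pull out 2: since 1121 ≡ 1 (mod 8), (2/1121) = +1.
Reciprocity: 17 ≡ 1 and 1121 ≡ 1 (mod 4), so (17/1121) = +(1121/17).
Reduce top mod 17: now compute (16/17).
Pull out 2^4: since 17 ≡ 1 (mod 8), (2/17) = +1, so (2/17)^4 = +1.
Reached (1/17) = 1. Collecting the sign flips along the way, the symbol is +1.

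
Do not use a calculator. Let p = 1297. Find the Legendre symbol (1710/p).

-1

First reduce: 1710 ≡ 413 (mod 1297).
Reciprocity: 413 ≡ 1 and 1297 ≡ 1 (mod 4), so (413/1297) = +(1297/413).
Reduce top mod 413: now compute (58/413).
Pull out 2: since 413 ≡ 5 (mod 8), (2/413) = -1.
Reciprocity: 29 ≡ 1 and 413 ≡ 1 (mod 4), so (29/413) = +(413/29).
Reduce top mod 29: now compute (7/29).
Reciprocity: 7 ≡ 3 and 29 ≡ 1 (mod 4), so (7/29) = +(29/7).
Reduce top mod 7: now compute (1/7).
Reached (1/7) = 1. Collecting the sign flips along the way, the symbol is -1.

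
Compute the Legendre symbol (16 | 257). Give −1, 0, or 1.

Pull out 2^4: since 257 ≡ 1 (mod 8), (2/257) = +1, so (2/257)^4 = +1.
Reached (1/257) = 1. Collecting the sign flips along the way, the symbol is +1.

1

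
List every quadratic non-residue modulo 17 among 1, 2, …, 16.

3, 5, 6, 7, 10, 11, 12, 14

Square k = 1,…,8 (k and 17−k give the same square):
1²=1, 2²=4, 3²=9, 4²=16, 5²≡8, 6²≡2, 7²≡15, 8²≡13 (mod 17).
The residues are {1, 2, 4, 8, 9, 13, 15, 16}; the non-residues are the remaining 8 nonzero classes.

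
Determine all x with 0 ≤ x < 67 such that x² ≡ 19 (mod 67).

32, 35

Since 67 ≡ 3 (mod 4), a square root of 19 is 19^((67+1)/4) = 19^17 mod 67.
Repeated squaring: 19^2≡26, 19^4≡6, 19^8≡36, 19^16≡23 (mod 67).
19^17 = 19^(16+1) ≡ 35 (mod 67).
Check: 35² = 1225 ≡ 19 (mod 67). The two roots are 32 and 35.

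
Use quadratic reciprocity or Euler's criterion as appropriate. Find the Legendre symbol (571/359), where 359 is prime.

Euler's criterion: (571/359) ≡ 212^179 (mod 359).
212^2 ≡ 69 (mod 359)
212^4 ≡ 94 (mod 359)
212^8 ≡ 220 (mod 359)
212^16 ≡ 294 (mod 359)
212^32 ≡ 276 (mod 359)
212^64 ≡ 68 (mod 359)
212^128 ≡ 316 (mod 359)
212^179 = 212^(128+32+16+2+1) ≡ 358 (mod 359).
Result is 358 ≡ −1, so (571/359) = −1.

-1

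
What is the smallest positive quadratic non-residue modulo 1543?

3

(2/1543) = +1, so 2 is a residue.
(3/1543) = −1, so 3 is the smallest positive non-residue mod 1543.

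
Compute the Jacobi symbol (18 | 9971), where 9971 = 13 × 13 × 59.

-1

Pull out 2: since 9971 ≡ 3 (mod 8), (2/9971) = -1.
Reciprocity: 9 ≡ 1 and 9971 ≡ 3 (mod 4), so (9/9971) = +(9971/9).
Reduce top mod 9: now compute (8/9).
Pull out 2^3: since 9 ≡ 1 (mod 8), (2/9) = +1, so (2/9)^3 = +1.
Reached (1/9) = 1. Collecting the sign flips along the way, the symbol is -1.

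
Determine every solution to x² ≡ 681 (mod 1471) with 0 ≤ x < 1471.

Since 1471 ≡ 3 (mod 4), a square root of 681 is 681^((1471+1)/4) = 681^368 mod 1471.
Repeated squaring: 681^2≡396, 681^4≡890, 681^8≡702, 681^16≡19, 681^32≡361, 681^64≡873, 681^128≡151, 681^256≡736 (mod 1471).
681^368 = 681^(256+64+32+16) ≡ 1204 (mod 1471).
Check: 1204² = 1449616 ≡ 681 (mod 1471). The two roots are 267 and 1204.

267, 1204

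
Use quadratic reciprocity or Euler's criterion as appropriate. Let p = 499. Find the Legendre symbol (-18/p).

Euler's criterion: (-18/499) ≡ 481^249 (mod 499).
481^2 ≡ 324 (mod 499)
481^4 ≡ 186 (mod 499)
481^8 ≡ 165 (mod 499)
481^16 ≡ 279 (mod 499)
481^32 ≡ 496 (mod 499)
481^64 ≡ 9 (mod 499)
481^128 ≡ 81 (mod 499)
481^249 = 481^(128+64+32+16+8+1) ≡ 1 (mod 499).
Result is 1, so (-18/499) = 1.

1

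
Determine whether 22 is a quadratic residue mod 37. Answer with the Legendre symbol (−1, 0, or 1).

-1

Pull out 2: since 37 ≡ 5 (mod 8), (2/37) = -1.
Reciprocity: 11 ≡ 3 and 37 ≡ 1 (mod 4), so (11/37) = +(37/11).
Reduce top mod 11: now compute (4/11).
Pull out 2^2: since 11 ≡ 3 (mod 8), (2/11) = -1, so (2/11)^2 = +1.
Reached (1/11) = 1. Collecting the sign flips along the way, the symbol is -1.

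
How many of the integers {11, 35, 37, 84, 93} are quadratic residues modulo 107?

3

(11/107) = +1 → QR.
(35/107) = +1 → QR.
(37/107) = +1 → QR.
(84/107) = -1 → non-residue.
(93/107) = -1 → non-residue.
Total quadratic residues among the 5: 3.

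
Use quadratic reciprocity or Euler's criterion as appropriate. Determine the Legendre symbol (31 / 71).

-1

Reciprocity: 31 ≡ 3 and 71 ≡ 3 (mod 4), so (31/71) = −(71/31).
Reduce top mod 31: now compute (9/31).
Reciprocity: 9 ≡ 1 and 31 ≡ 3 (mod 4), so (9/31) = +(31/9).
Reduce top mod 9: now compute (4/9).
Pull out 2^2: since 9 ≡ 1 (mod 8), (2/9) = +1, so (2/9)^2 = +1.
Reached (1/9) = 1. Collecting the sign flips along the way, the symbol is -1.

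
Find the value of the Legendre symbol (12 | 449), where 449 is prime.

-1

Pull out 2^2: since 449 ≡ 1 (mod 8), (2/449) = +1, so (2/449)^2 = +1.
Reciprocity: 3 ≡ 3 and 449 ≡ 1 (mod 4), so (3/449) = +(449/3).
Reduce top mod 3: now compute (2/3).
Pull out 2: since 3 ≡ 3 (mod 8), (2/3) = -1.
Reached (1/3) = 1. Collecting the sign flips along the way, the symbol is -1.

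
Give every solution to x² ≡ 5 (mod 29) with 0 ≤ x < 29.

11, 18

29 ≡ 1 (mod 4), so we find a root by search.
Trying successive values, 11² = 121 ≡ 5 (mod 29). The other root is 29 − 11 = 18.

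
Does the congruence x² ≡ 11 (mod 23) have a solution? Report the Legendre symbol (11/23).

Reciprocity: 11 ≡ 3 and 23 ≡ 3 (mod 4), so (11/23) = −(23/11).
Reduce top mod 11: now compute (1/11).
Reached (1/11) = 1. Collecting the sign flips along the way, the symbol is -1.

-1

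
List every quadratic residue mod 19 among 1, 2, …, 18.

1, 4, 5, 6, 7, 9, 11, 16, 17

Square k = 1,…,9 (k and 19−k give the same square):
1²=1, 2²=4, 3²=9, 4²=16, 5²≡6, 6²≡17, 7²≡11, 8²≡7, 9²≡5 (mod 19).
So the quadratic residues mod 19 are {1, 4, 5, 6, 7, 9, 11, 16, 17}.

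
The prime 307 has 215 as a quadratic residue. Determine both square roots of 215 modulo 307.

109, 198

Since 307 ≡ 3 (mod 4), a square root of 215 is 215^((307+1)/4) = 215^77 mod 307.
Repeated squaring: 215^2≡175, 215^4≡232, 215^8≡99, 215^16≡284, 215^32≡222, 215^64≡164 (mod 307).
215^77 = 215^(64+8+4+1) ≡ 109 (mod 307).
Check: 109² = 11881 ≡ 215 (mod 307). The two roots are 109 and 198.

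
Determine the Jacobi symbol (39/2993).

Reciprocity: 39 ≡ 3 and 2993 ≡ 1 (mod 4), so (39/2993) = +(2993/39).
Reduce top mod 39: now compute (29/39).
Reciprocity: 29 ≡ 1 and 39 ≡ 3 (mod 4), so (29/39) = +(39/29).
Reduce top mod 29: now compute (10/29).
Pull out 2: since 29 ≡ 5 (mod 8), (2/29) = -1.
Reciprocity: 5 ≡ 1 and 29 ≡ 1 (mod 4), so (5/29) = +(29/5).
Reduce top mod 5: now compute (4/5).
Pull out 2^2: since 5 ≡ 5 (mod 8), (2/5) = -1, so (2/5)^2 = +1.
Reached (1/5) = 1. Collecting the sign flips along the way, the symbol is -1.

-1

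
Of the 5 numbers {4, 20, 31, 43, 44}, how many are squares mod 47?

(4/47) = +1 → QR.
(20/47) = -1 → non-residue.
(31/47) = -1 → non-residue.
(43/47) = -1 → non-residue.
(44/47) = -1 → non-residue.
Total quadratic residues among the 5: 1.

1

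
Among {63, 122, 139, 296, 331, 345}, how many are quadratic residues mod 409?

(63/409) = -1 → non-residue.
(122/409) = -1 → non-residue.
(139/409) = +1 → QR.
(296/409) = -1 → non-residue.
(331/409) = -1 → non-residue.
(345/409) = +1 → QR.
Total quadratic residues among the 6: 2.

2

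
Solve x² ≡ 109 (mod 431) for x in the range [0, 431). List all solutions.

125, 306

Since 431 ≡ 3 (mod 4), a square root of 109 is 109^((431+1)/4) = 109^108 mod 431.
Repeated squaring: 109^2≡244, 109^4≡58, 109^8≡347, 109^16≡160, 109^32≡171, 109^64≡364 (mod 431).
109^108 = 109^(64+32+8+4) ≡ 125 (mod 431).
Check: 125² = 15625 ≡ 109 (mod 431). The two roots are 125 and 306.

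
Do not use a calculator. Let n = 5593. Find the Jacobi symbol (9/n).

Reciprocity: 9 ≡ 1 and 5593 ≡ 1 (mod 4), so (9/5593) = +(5593/9).
Reduce top mod 9: now compute (4/9).
Pull out 2^2: since 9 ≡ 1 (mod 8), (2/9) = +1, so (2/9)^2 = +1.
Reached (1/9) = 1. Collecting the sign flips along the way, the symbol is +1.

1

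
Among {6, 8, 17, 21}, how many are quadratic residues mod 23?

2

(6/23) = +1 → QR.
(8/23) = +1 → QR.
(17/23) = -1 → non-residue.
(21/23) = -1 → non-residue.
Total quadratic residues among the 4: 2.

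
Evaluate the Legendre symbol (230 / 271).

Euler's criterion: (230/271) ≡ 230^135 (mod 271).
230^2 ≡ 55 (mod 271)
230^4 ≡ 44 (mod 271)
230^8 ≡ 39 (mod 271)
230^16 ≡ 166 (mod 271)
230^32 ≡ 185 (mod 271)
230^64 ≡ 79 (mod 271)
230^128 ≡ 8 (mod 271)
230^135 = 230^(128+4+2+1) ≡ 270 (mod 271).
Result is 270 ≡ −1, so (230/271) = −1.

-1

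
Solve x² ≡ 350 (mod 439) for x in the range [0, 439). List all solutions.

Since 439 ≡ 3 (mod 4), a square root of 350 is 350^((439+1)/4) = 350^110 mod 439.
Repeated squaring: 350^2≡19, 350^4≡361, 350^8≡377, 350^16≡332, 350^32≡35, 350^64≡347 (mod 439).
350^110 = 350^(64+32+8+4+2) ≡ 204 (mod 439).
Check: 204² = 41616 ≡ 350 (mod 439). The two roots are 204 and 235.

204, 235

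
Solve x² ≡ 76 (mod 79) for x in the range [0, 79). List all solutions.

Since 79 ≡ 3 (mod 4), a square root of 76 is 76^((79+1)/4) = 76^20 mod 79.
Repeated squaring: 76^2≡9, 76^4≡2, 76^8≡4, 76^16≡16 (mod 79).
76^20 = 76^(16+4) ≡ 32 (mod 79).
Check: 32² = 1024 ≡ 76 (mod 79). The two roots are 32 and 47.

32, 47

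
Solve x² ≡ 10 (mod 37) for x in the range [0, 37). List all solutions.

37 ≡ 1 (mod 4), so we find a root by search.
Trying successive values, 11² = 121 ≡ 10 (mod 37). The other root is 37 − 11 = 26.

11, 26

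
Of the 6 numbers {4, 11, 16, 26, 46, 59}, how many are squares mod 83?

(4/83) = +1 → QR.
(11/83) = +1 → QR.
(16/83) = +1 → QR.
(26/83) = +1 → QR.
(46/83) = -1 → non-residue.
(59/83) = +1 → QR.
Total quadratic residues among the 6: 5.

5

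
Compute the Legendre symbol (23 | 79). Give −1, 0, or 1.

1

Euler's criterion: (23/79) ≡ 23^39 (mod 79).
23^2 ≡ 55 (mod 79)
23^4 ≡ 23 (mod 79)
23^8 ≡ 55 (mod 79)
23^16 ≡ 23 (mod 79)
23^32 ≡ 55 (mod 79)
23^39 = 23^(32+4+2+1) ≡ 1 (mod 79).
Result is 1, so (23/79) = 1.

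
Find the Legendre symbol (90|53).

Euler's criterion: (90/53) ≡ 37^26 (mod 53).
37^2 ≡ 44 (mod 53)
37^4 ≡ 28 (mod 53)
37^8 ≡ 42 (mod 53)
37^16 ≡ 15 (mod 53)
37^26 = 37^(16+8+2) ≡ 1 (mod 53).
Result is 1, so (90/53) = 1.

1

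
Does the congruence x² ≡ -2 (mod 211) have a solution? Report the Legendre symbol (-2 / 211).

1

First reduce: -2 ≡ 209 (mod 211).
Reciprocity: 209 ≡ 1 and 211 ≡ 3 (mod 4), so (209/211) = +(211/209).
Reduce top mod 209: now compute (2/209).
Pull out 2: since 209 ≡ 1 (mod 8), (2/209) = +1.
Reached (1/209) = 1. Collecting the sign flips along the way, the symbol is +1.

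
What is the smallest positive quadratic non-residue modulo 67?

2

(2/67) = −1, so 2 is the smallest positive non-residue mod 67.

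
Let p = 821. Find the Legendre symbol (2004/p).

1

First reduce: 2004 ≡ 362 (mod 821).
Pull out 2: since 821 ≡ 5 (mod 8), (2/821) = -1.
Reciprocity: 181 ≡ 1 and 821 ≡ 1 (mod 4), so (181/821) = +(821/181).
Reduce top mod 181: now compute (97/181).
Reciprocity: 97 ≡ 1 and 181 ≡ 1 (mod 4), so (97/181) = +(181/97).
Reduce top mod 97: now compute (84/97).
Pull out 2^2: since 97 ≡ 1 (mod 8), (2/97) = +1, so (2/97)^2 = +1.
Reciprocity: 21 ≡ 1 and 97 ≡ 1 (mod 4), so (21/97) = +(97/21).
Reduce top mod 21: now compute (13/21).
Reciprocity: 13 ≡ 1 and 21 ≡ 1 (mod 4), so (13/21) = +(21/13).
Reduce top mod 13: now compute (8/13).
Pull out 2^3: since 13 ≡ 5 (mod 8), (2/13) = -1, so (2/13)^3 = -1.
Reached (1/13) = 1. Collecting the sign flips along the way, the symbol is +1.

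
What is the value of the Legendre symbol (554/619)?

Pull out 2: since 619 ≡ 3 (mod 8), (2/619) = -1.
Reciprocity: 277 ≡ 1 and 619 ≡ 3 (mod 4), so (277/619) = +(619/277).
Reduce top mod 277: now compute (65/277).
Reciprocity: 65 ≡ 1 and 277 ≡ 1 (mod 4), so (65/277) = +(277/65).
Reduce top mod 65: now compute (17/65).
Reciprocity: 17 ≡ 1 and 65 ≡ 1 (mod 4), so (17/65) = +(65/17).
Reduce top mod 17: now compute (14/17).
Pull out 2: since 17 ≡ 1 (mod 8), (2/17) = +1.
Reciprocity: 7 ≡ 3 and 17 ≡ 1 (mod 4), so (7/17) = +(17/7).
Reduce top mod 7: now compute (3/7).
Reciprocity: 3 ≡ 3 and 7 ≡ 3 (mod 4), so (3/7) = −(7/3).
Reduce top mod 3: now compute (1/3).
Reached (1/3) = 1. Collecting the sign flips along the way, the symbol is +1.

1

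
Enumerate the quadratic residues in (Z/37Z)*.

1 3 4 7 9 10 11 12 16 21 25 26 27 28 30 33 34 36

Square k = 1,…,18 (k and 37−k give the same square):
1²=1, 2²=4, 3²=9, 4²=16, 5²=25, 6²=36, 7²≡12, 8²≡27, 9²≡7, 10²≡26, 11²≡10, 12²≡33, 13²≡21, 14²≡11, 15²≡3, 16²≡34, 17²≡30, 18²≡28 (mod 37).
So the quadratic residues mod 37 are {1, 3, 4, 7, 9, 10, 11, 12, 16, 21, 25, 26, 27, 28, 30, 33, 34, 36}.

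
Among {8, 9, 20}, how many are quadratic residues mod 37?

1

(8/37) = -1 → non-residue.
(9/37) = +1 → QR.
(20/37) = -1 → non-residue.
Total quadratic residues among the 3: 1.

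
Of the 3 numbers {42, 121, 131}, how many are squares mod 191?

1

(42/191) = -1 → non-residue.
(121/191) = +1 → QR.
(131/191) = -1 → non-residue.
Total quadratic residues among the 3: 1.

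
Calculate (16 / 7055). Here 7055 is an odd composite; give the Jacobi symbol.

1

Pull out 2^4: since 7055 ≡ 7 (mod 8), (2/7055) = +1, so (2/7055)^4 = +1.
Reached (1/7055) = 1. Collecting the sign flips along the way, the symbol is +1.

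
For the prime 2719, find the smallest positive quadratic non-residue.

3

(2/2719) = +1, so 2 is a residue.
(3/2719) = −1, so 3 is the smallest positive non-residue mod 2719.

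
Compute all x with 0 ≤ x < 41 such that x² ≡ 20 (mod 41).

15, 26

41 ≡ 1 (mod 4), so we find a root by search.
Trying successive values, 15² = 225 ≡ 20 (mod 41). The other root is 41 − 15 = 26.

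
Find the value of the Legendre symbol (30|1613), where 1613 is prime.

-1

Pull out 2: since 1613 ≡ 5 (mod 8), (2/1613) = -1.
Reciprocity: 15 ≡ 3 and 1613 ≡ 1 (mod 4), so (15/1613) = +(1613/15).
Reduce top mod 15: now compute (8/15).
Pull out 2^3: since 15 ≡ 7 (mod 8), (2/15) = +1, so (2/15)^3 = +1.
Reached (1/15) = 1. Collecting the sign flips along the way, the symbol is -1.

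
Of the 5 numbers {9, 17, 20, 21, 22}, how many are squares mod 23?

(9/23) = +1 → QR.
(17/23) = -1 → non-residue.
(20/23) = -1 → non-residue.
(21/23) = -1 → non-residue.
(22/23) = -1 → non-residue.
Total quadratic residues among the 5: 1.

1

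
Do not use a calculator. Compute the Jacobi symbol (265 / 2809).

Reciprocity: 265 ≡ 1 and 2809 ≡ 1 (mod 4), so (265/2809) = +(2809/265).
Reduce top mod 265: now compute (159/265).
Reciprocity: 159 ≡ 3 and 265 ≡ 1 (mod 4), so (159/265) = +(265/159).
Reduce top mod 159: now compute (106/159).
Pull out 2: since 159 ≡ 7 (mod 8), (2/159) = +1.
Reciprocity: 53 ≡ 1 and 159 ≡ 3 (mod 4), so (53/159) = +(159/53).
Reduce top mod 53: now compute (0/53).
Top reduces to 0: gcd > 1, so the symbol is 0.

0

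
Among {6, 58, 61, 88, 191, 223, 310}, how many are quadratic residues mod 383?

(6/383) = +1 → QR.
(58/383) = +1 → QR.
(61/383) = -1 → non-residue.
(88/383) = -1 → non-residue.
(191/383) = -1 → non-residue.
(223/383) = +1 → QR.
(310/383) = -1 → non-residue.
Total quadratic residues among the 7: 3.

3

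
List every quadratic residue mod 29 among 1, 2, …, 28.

Square k = 1,…,14 (k and 29−k give the same square):
1²=1, 2²=4, 3²=9, 4²=16, 5²=25, 6²≡7, 7²≡20, 8²≡6, 9²≡23, 10²≡13, 11²≡5, 12²≡28, 13²≡24, 14²≡22 (mod 29).
So the quadratic residues mod 29 are {1, 4, 5, 6, 7, 9, 13, 16, 20, 22, 23, 24, 25, 28}.

1, 4, 5, 6, 7, 9, 13, 16, 20, 22, 23, 24, 25, 28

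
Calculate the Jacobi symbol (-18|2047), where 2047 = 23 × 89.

First reduce: -18 ≡ 2029 (mod 2047).
Reciprocity: 2029 ≡ 1 and 2047 ≡ 3 (mod 4), so (2029/2047) = +(2047/2029).
Reduce top mod 2029: now compute (18/2029).
Pull out 2: since 2029 ≡ 5 (mod 8), (2/2029) = -1.
Reciprocity: 9 ≡ 1 and 2029 ≡ 1 (mod 4), so (9/2029) = +(2029/9).
Reduce top mod 9: now compute (4/9).
Pull out 2^2: since 9 ≡ 1 (mod 8), (2/9) = +1, so (2/9)^2 = +1.
Reached (1/9) = 1. Collecting the sign flips along the way, the symbol is -1.

-1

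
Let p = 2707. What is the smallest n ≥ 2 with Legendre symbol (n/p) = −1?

(2/2707) = −1, so 2 is the smallest positive non-residue mod 2707.

2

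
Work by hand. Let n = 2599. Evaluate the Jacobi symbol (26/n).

Pull out 2: since 2599 ≡ 7 (mod 8), (2/2599) = +1.
Reciprocity: 13 ≡ 1 and 2599 ≡ 3 (mod 4), so (13/2599) = +(2599/13).
Reduce top mod 13: now compute (12/13).
Pull out 2^2: since 13 ≡ 5 (mod 8), (2/13) = -1, so (2/13)^2 = +1.
Reciprocity: 3 ≡ 3 and 13 ≡ 1 (mod 4), so (3/13) = +(13/3).
Reduce top mod 3: now compute (1/3).
Reached (1/3) = 1. Collecting the sign flips along the way, the symbol is +1.

1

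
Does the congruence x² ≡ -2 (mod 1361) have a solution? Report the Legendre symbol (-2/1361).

First reduce: -2 ≡ 1359 (mod 1361).
Reciprocity: 1359 ≡ 3 and 1361 ≡ 1 (mod 4), so (1359/1361) = +(1361/1359).
Reduce top mod 1359: now compute (2/1359).
Pull out 2: since 1359 ≡ 7 (mod 8), (2/1359) = +1.
Reached (1/1359) = 1. Collecting the sign flips along the way, the symbol is +1.

1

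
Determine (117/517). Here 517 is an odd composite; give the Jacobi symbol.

Reciprocity: 117 ≡ 1 and 517 ≡ 1 (mod 4), so (117/517) = +(517/117).
Reduce top mod 117: now compute (49/117).
Reciprocity: 49 ≡ 1 and 117 ≡ 1 (mod 4), so (49/117) = +(117/49).
Reduce top mod 49: now compute (19/49).
Reciprocity: 19 ≡ 3 and 49 ≡ 1 (mod 4), so (19/49) = +(49/19).
Reduce top mod 19: now compute (11/19).
Reciprocity: 11 ≡ 3 and 19 ≡ 3 (mod 4), so (11/19) = −(19/11).
Reduce top mod 11: now compute (8/11).
Pull out 2^3: since 11 ≡ 3 (mod 8), (2/11) = -1, so (2/11)^3 = -1.
Reached (1/11) = 1. Collecting the sign flips along the way, the symbol is +1.

1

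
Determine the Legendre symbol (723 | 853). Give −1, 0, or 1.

-1

Reciprocity: 723 ≡ 3 and 853 ≡ 1 (mod 4), so (723/853) = +(853/723).
Reduce top mod 723: now compute (130/723).
Pull out 2: since 723 ≡ 3 (mod 8), (2/723) = -1.
Reciprocity: 65 ≡ 1 and 723 ≡ 3 (mod 4), so (65/723) = +(723/65).
Reduce top mod 65: now compute (8/65).
Pull out 2^3: since 65 ≡ 1 (mod 8), (2/65) = +1, so (2/65)^3 = +1.
Reached (1/65) = 1. Collecting the sign flips along the way, the symbol is -1.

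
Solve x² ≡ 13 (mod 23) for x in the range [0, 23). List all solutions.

6, 17

Since 23 ≡ 3 (mod 4), a square root of 13 is 13^((23+1)/4) = 13^6 mod 23.
Repeated squaring: 13^2≡8, 13^4≡18 (mod 23).
13^6 = 13^(4+2) ≡ 6 (mod 23).
Check: 6² = 36 ≡ 13 (mod 23). The two roots are 6 and 17.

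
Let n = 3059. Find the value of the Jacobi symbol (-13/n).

-1

First reduce: -13 ≡ 3046 (mod 3059).
Pull out 2: since 3059 ≡ 3 (mod 8), (2/3059) = -1.
Reciprocity: 1523 ≡ 3 and 3059 ≡ 3 (mod 4), so (1523/3059) = −(3059/1523).
Reduce top mod 1523: now compute (13/1523).
Reciprocity: 13 ≡ 1 and 1523 ≡ 3 (mod 4), so (13/1523) = +(1523/13).
Reduce top mod 13: now compute (2/13).
Pull out 2: since 13 ≡ 5 (mod 8), (2/13) = -1.
Reached (1/13) = 1. Collecting the sign flips along the way, the symbol is -1.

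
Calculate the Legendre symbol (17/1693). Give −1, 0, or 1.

-1

Reciprocity: 17 ≡ 1 and 1693 ≡ 1 (mod 4), so (17/1693) = +(1693/17).
Reduce top mod 17: now compute (10/17).
Pull out 2: since 17 ≡ 1 (mod 8), (2/17) = +1.
Reciprocity: 5 ≡ 1 and 17 ≡ 1 (mod 4), so (5/17) = +(17/5).
Reduce top mod 5: now compute (2/5).
Pull out 2: since 5 ≡ 5 (mod 8), (2/5) = -1.
Reached (1/5) = 1. Collecting the sign flips along the way, the symbol is -1.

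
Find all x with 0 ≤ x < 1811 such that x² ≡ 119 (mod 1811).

Since 1811 ≡ 3 (mod 4), a square root of 119 is 119^((1811+1)/4) = 119^453 mod 1811.
Repeated squaring: 119^2≡1484, 119^4≡80, 119^8≡967, 119^16≡613, 119^32≡892, 119^64≡635, 119^128≡1183, 119^256≡1397 (mod 1811).
119^453 = 119^(256+128+64+4+1) ≡ 252 (mod 1811).
Check: 252² = 63504 ≡ 119 (mod 1811). The two roots are 252 and 1559.

252, 1559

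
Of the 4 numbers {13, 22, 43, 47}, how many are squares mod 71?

(13/71) = -1 → non-residue.
(22/71) = -1 → non-residue.
(43/71) = +1 → QR.
(47/71) = -1 → non-residue.
Total quadratic residues among the 4: 1.

1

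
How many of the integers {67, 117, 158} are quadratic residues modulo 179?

(67/179) = +1 → QR.
(117/179) = +1 → QR.
(158/179) = +1 → QR.
Total quadratic residues among the 3: 3.

3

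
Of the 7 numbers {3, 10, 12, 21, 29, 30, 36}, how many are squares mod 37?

(3/37) = +1 → QR.
(10/37) = +1 → QR.
(12/37) = +1 → QR.
(21/37) = +1 → QR.
(29/37) = -1 → non-residue.
(30/37) = +1 → QR.
(36/37) = +1 → QR.
Total quadratic residues among the 7: 6.

6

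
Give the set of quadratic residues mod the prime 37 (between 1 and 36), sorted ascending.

1, 3, 4, 7, 9, 10, 11, 12, 16, 21, 25, 26, 27, 28, 30, 33, 34, 36

Square k = 1,…,18 (k and 37−k give the same square):
1²=1, 2²=4, 3²=9, 4²=16, 5²=25, 6²=36, 7²≡12, 8²≡27, 9²≡7, 10²≡26, 11²≡10, 12²≡33, 13²≡21, 14²≡11, 15²≡3, 16²≡34, 17²≡30, 18²≡28 (mod 37).
So the quadratic residues mod 37 are {1, 3, 4, 7, 9, 10, 11, 12, 16, 21, 25, 26, 27, 28, 30, 33, 34, 36}.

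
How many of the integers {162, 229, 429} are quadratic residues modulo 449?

(162/449) = +1 → QR.
(229/449) = +1 → QR.
(429/449) = +1 → QR.
Total quadratic residues among the 3: 3.

3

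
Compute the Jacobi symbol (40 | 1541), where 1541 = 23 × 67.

-1

Pull out 2^3: since 1541 ≡ 5 (mod 8), (2/1541) = -1, so (2/1541)^3 = -1.
Reciprocity: 5 ≡ 1 and 1541 ≡ 1 (mod 4), so (5/1541) = +(1541/5).
Reduce top mod 5: now compute (1/5).
Reached (1/5) = 1. Collecting the sign flips along the way, the symbol is -1.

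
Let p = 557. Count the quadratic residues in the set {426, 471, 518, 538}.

3

(426/557) = +1 → QR.
(471/557) = -1 → non-residue.
(518/557) = +1 → QR.
(538/557) = +1 → QR.
Total quadratic residues among the 4: 3.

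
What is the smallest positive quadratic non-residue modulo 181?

2

(2/181) = −1, so 2 is the smallest positive non-residue mod 181.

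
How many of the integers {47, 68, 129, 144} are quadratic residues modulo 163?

(47/163) = +1 → QR.
(68/163) = -1 → non-residue.
(129/163) = -1 → non-residue.
(144/163) = +1 → QR.
Total quadratic residues among the 4: 2.

2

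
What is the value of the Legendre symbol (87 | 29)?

0

First reduce: 87 ≡ 0 (mod 29).
Top reduces to 0: gcd > 1, so the symbol is 0.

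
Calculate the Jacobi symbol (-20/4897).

-1

First reduce: -20 ≡ 4877 (mod 4897).
Reciprocity: 4877 ≡ 1 and 4897 ≡ 1 (mod 4), so (4877/4897) = +(4897/4877).
Reduce top mod 4877: now compute (20/4877).
Pull out 2^2: since 4877 ≡ 5 (mod 8), (2/4877) = -1, so (2/4877)^2 = +1.
Reciprocity: 5 ≡ 1 and 4877 ≡ 1 (mod 4), so (5/4877) = +(4877/5).
Reduce top mod 5: now compute (2/5).
Pull out 2: since 5 ≡ 5 (mod 8), (2/5) = -1.
Reached (1/5) = 1. Collecting the sign flips along the way, the symbol is -1.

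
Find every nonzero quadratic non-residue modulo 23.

5,7,10,11,14,15,17,19,20,21,22

Square k = 1,…,11 (k and 23−k give the same square):
1²=1, 2²=4, 3²=9, 4²=16, 5²≡2, 6²≡13, 7²≡3, 8²≡18, 9²≡12, 10²≡8, 11²≡6 (mod 23).
The residues are {1, 2, 3, 4, 6, 8, 9, 12, 13, 16, 18}; the non-residues are the remaining 11 nonzero classes.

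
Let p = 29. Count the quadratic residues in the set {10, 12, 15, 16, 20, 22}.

3

(10/29) = -1 → non-residue.
(12/29) = -1 → non-residue.
(15/29) = -1 → non-residue.
(16/29) = +1 → QR.
(20/29) = +1 → QR.
(22/29) = +1 → QR.
Total quadratic residues among the 6: 3.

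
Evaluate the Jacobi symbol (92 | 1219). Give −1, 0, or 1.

0

Pull out 2^2: since 1219 ≡ 3 (mod 8), (2/1219) = -1, so (2/1219)^2 = +1.
Reciprocity: 23 ≡ 3 and 1219 ≡ 3 (mod 4), so (23/1219) = −(1219/23).
Reduce top mod 23: now compute (0/23).
Top reduces to 0: gcd > 1, so the symbol is 0.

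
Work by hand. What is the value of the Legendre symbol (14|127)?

Euler's criterion: (14/127) ≡ 14^63 (mod 127).
14^2 ≡ 69 (mod 127)
14^4 ≡ 62 (mod 127)
14^8 ≡ 34 (mod 127)
14^16 ≡ 13 (mod 127)
14^32 ≡ 42 (mod 127)
14^63 = 14^(32+16+8+4+2+1) ≡ 126 (mod 127).
Result is 126 ≡ −1, so (14/127) = −1.

-1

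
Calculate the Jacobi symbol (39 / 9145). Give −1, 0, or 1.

-1

Reciprocity: 39 ≡ 3 and 9145 ≡ 1 (mod 4), so (39/9145) = +(9145/39).
Reduce top mod 39: now compute (19/39).
Reciprocity: 19 ≡ 3 and 39 ≡ 3 (mod 4), so (19/39) = −(39/19).
Reduce top mod 19: now compute (1/19).
Reached (1/19) = 1. Collecting the sign flips along the way, the symbol is -1.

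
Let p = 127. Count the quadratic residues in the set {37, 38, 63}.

2

(37/127) = +1 → QR.
(38/127) = +1 → QR.
(63/127) = -1 → non-residue.
Total quadratic residues among the 3: 2.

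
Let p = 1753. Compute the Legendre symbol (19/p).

Reciprocity: 19 ≡ 3 and 1753 ≡ 1 (mod 4), so (19/1753) = +(1753/19).
Reduce top mod 19: now compute (5/19).
Reciprocity: 5 ≡ 1 and 19 ≡ 3 (mod 4), so (5/19) = +(19/5).
Reduce top mod 5: now compute (4/5).
Pull out 2^2: since 5 ≡ 5 (mod 8), (2/5) = -1, so (2/5)^2 = +1.
Reached (1/5) = 1. Collecting the sign flips along the way, the symbol is +1.

1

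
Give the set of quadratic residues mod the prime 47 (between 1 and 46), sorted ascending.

1 2 3 4 6 7 8 9 12 14 16 17 18 21 24 25 27 28 32 34 36 37 42

Square k = 1,…,23 (k and 47−k give the same square):
1²=1, 2²=4, 3²=9, 4²=16, 5²=25, 6²=36, 7²≡2, 8²≡17, 9²≡34, 10²≡6, 11²≡27, 12²≡3, 13²≡28, 14²≡8, 15²≡37, 16²≡21, 17²≡7, 18²≡42, 19²≡32, 20²≡24, 21²≡18, 22²≡14, 23²≡12 (mod 47).
So the quadratic residues mod 47 are {1, 2, 3, 4, 6, 7, 8, 9, 12, 14, 16, 17, 18, 21, 24, 25, 27, 28, 32, 34, 36, 37, 42}.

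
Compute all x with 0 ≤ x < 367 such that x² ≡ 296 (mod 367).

42, 325

Since 367 ≡ 3 (mod 4), a square root of 296 is 296^((367+1)/4) = 296^92 mod 367.
Repeated squaring: 296^2≡270, 296^4≡234, 296^8≡73, 296^16≡191, 296^32≡148, 296^64≡251 (mod 367).
296^92 = 296^(64+16+8+4) ≡ 325 (mod 367).
Check: 325² = 105625 ≡ 296 (mod 367). The two roots are 42 and 325.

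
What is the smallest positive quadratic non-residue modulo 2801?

(2/2801) = +1, so 2 is a residue.
(3/2801) = −1, so 3 is the smallest positive non-residue mod 2801.

3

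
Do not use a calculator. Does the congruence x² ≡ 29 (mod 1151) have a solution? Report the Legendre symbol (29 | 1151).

1

Reciprocity: 29 ≡ 1 and 1151 ≡ 3 (mod 4), so (29/1151) = +(1151/29).
Reduce top mod 29: now compute (20/29).
Pull out 2^2: since 29 ≡ 5 (mod 8), (2/29) = -1, so (2/29)^2 = +1.
Reciprocity: 5 ≡ 1 and 29 ≡ 1 (mod 4), so (5/29) = +(29/5).
Reduce top mod 5: now compute (4/5).
Pull out 2^2: since 5 ≡ 5 (mod 8), (2/5) = -1, so (2/5)^2 = +1.
Reached (1/5) = 1. Collecting the sign flips along the way, the symbol is +1.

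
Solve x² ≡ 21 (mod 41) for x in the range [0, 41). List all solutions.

41 ≡ 1 (mod 4), so we find a root by search.
Trying successive values, 12² = 144 ≡ 21 (mod 41). The other root is 41 − 12 = 29.

12, 29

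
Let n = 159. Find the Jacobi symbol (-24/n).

First reduce: -24 ≡ 135 (mod 159).
Reciprocity: 135 ≡ 3 and 159 ≡ 3 (mod 4), so (135/159) = −(159/135).
Reduce top mod 135: now compute (24/135).
Pull out 2^3: since 135 ≡ 7 (mod 8), (2/135) = +1, so (2/135)^3 = +1.
Reciprocity: 3 ≡ 3 and 135 ≡ 3 (mod 4), so (3/135) = −(135/3).
Reduce top mod 3: now compute (0/3).
Top reduces to 0: gcd > 1, so the symbol is 0.

0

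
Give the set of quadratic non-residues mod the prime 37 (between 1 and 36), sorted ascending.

Square k = 1,…,18 (k and 37−k give the same square):
1²=1, 2²=4, 3²=9, 4²=16, 5²=25, 6²=36, 7²≡12, 8²≡27, 9²≡7, 10²≡26, 11²≡10, 12²≡33, 13²≡21, 14²≡11, 15²≡3, 16²≡34, 17²≡30, 18²≡28 (mod 37).
The residues are {1, 3, 4, 7, 9, 10, 11, 12, 16, 21, 25, 26, 27, 28, 30, 33, 34, 36}; the non-residues are the remaining 18 nonzero classes.

2 5 6 8 13 14 15 17 18 19 20 22 23 24 29 31 32 35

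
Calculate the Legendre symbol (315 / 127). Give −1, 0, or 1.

First reduce: 315 ≡ 61 (mod 127).
Reciprocity: 61 ≡ 1 and 127 ≡ 3 (mod 4), so (61/127) = +(127/61).
Reduce top mod 61: now compute (5/61).
Reciprocity: 5 ≡ 1 and 61 ≡ 1 (mod 4), so (5/61) = +(61/5).
Reduce top mod 5: now compute (1/5).
Reached (1/5) = 1. Collecting the sign flips along the way, the symbol is +1.

1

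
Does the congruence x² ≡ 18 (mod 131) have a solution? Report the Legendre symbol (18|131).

-1

Euler's criterion: (18/131) ≡ 18^65 (mod 131).
18^2 ≡ 62 (mod 131)
18^4 ≡ 45 (mod 131)
18^8 ≡ 60 (mod 131)
18^16 ≡ 63 (mod 131)
18^32 ≡ 39 (mod 131)
18^64 ≡ 80 (mod 131)
18^65 = 18^(64+1) ≡ 130 (mod 131).
Result is 130 ≡ −1, so (18/131) = −1.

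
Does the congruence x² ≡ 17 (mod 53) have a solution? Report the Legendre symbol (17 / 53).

1

Euler's criterion: (17/53) ≡ 17^26 (mod 53).
17^2 ≡ 24 (mod 53)
17^4 ≡ 46 (mod 53)
17^8 ≡ 49 (mod 53)
17^16 ≡ 16 (mod 53)
17^26 = 17^(16+8+2) ≡ 1 (mod 53).
Result is 1, so (17/53) = 1.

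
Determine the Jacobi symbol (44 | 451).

0

Pull out 2^2: since 451 ≡ 3 (mod 8), (2/451) = -1, so (2/451)^2 = +1.
Reciprocity: 11 ≡ 3 and 451 ≡ 3 (mod 4), so (11/451) = −(451/11).
Reduce top mod 11: now compute (0/11).
Top reduces to 0: gcd > 1, so the symbol is 0.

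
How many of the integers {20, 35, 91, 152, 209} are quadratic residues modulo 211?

2

(20/211) = +1 → QR.
(35/211) = -1 → non-residue.
(91/211) = -1 → non-residue.
(152/211) = -1 → non-residue.
(209/211) = +1 → QR.
Total quadratic residues among the 5: 2.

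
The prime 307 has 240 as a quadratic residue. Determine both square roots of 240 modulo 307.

Since 307 ≡ 3 (mod 4), a square root of 240 is 240^((307+1)/4) = 240^77 mod 307.
Repeated squaring: 240^2≡191, 240^4≡255, 240^8≡248, 240^16≡104, 240^32≡71, 240^64≡129 (mod 307).
240^77 = 240^(64+8+4+1) ≡ 94 (mod 307).
Check: 94² = 8836 ≡ 240 (mod 307). The two roots are 94 and 213.

94, 213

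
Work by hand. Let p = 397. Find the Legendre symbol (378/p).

Pull out 2: since 397 ≡ 5 (mod 8), (2/397) = -1.
Reciprocity: 189 ≡ 1 and 397 ≡ 1 (mod 4), so (189/397) = +(397/189).
Reduce top mod 189: now compute (19/189).
Reciprocity: 19 ≡ 3 and 189 ≡ 1 (mod 4), so (19/189) = +(189/19).
Reduce top mod 19: now compute (18/19).
Pull out 2: since 19 ≡ 3 (mod 8), (2/19) = -1.
Reciprocity: 9 ≡ 1 and 19 ≡ 3 (mod 4), so (9/19) = +(19/9).
Reduce top mod 9: now compute (1/9).
Reached (1/9) = 1. Collecting the sign flips along the way, the symbol is +1.

1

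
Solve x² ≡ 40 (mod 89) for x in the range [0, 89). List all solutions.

29, 60

89 ≡ 1 (mod 4), so we find a root by search.
Trying successive values, 29² = 841 ≡ 40 (mod 89). The other root is 89 − 29 = 60.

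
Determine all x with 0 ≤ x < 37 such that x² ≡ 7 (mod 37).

37 ≡ 1 (mod 4), so we find a root by search.
Trying successive values, 9² = 81 ≡ 7 (mod 37). The other root is 37 − 9 = 28.

9, 28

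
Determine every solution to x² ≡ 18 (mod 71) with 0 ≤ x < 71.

35, 36

Since 71 ≡ 3 (mod 4), a square root of 18 is 18^((71+1)/4) = 18^18 mod 71.
Repeated squaring: 18^2≡40, 18^4≡38, 18^8≡24, 18^16≡8 (mod 71).
18^18 = 18^(16+2) ≡ 36 (mod 71).
Check: 36² = 1296 ≡ 18 (mod 71). The two roots are 35 and 36.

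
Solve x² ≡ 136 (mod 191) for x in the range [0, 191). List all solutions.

30, 161

Since 191 ≡ 3 (mod 4), a square root of 136 is 136^((191+1)/4) = 136^48 mod 191.
Repeated squaring: 136^2≡160, 136^4≡6, 136^8≡36, 136^16≡150, 136^32≡153 (mod 191).
136^48 = 136^(32+16) ≡ 30 (mod 191).
Check: 30² = 900 ≡ 136 (mod 191). The two roots are 30 and 161.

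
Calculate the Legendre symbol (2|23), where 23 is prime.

Pull out 2: since 23 ≡ 7 (mod 8), (2/23) = +1.
Reached (1/23) = 1. Collecting the sign flips along the way, the symbol is +1.

1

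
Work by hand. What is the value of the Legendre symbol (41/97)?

-1

Euler's criterion: (41/97) ≡ 41^48 (mod 97).
41^2 ≡ 32 (mod 97)
41^4 ≡ 54 (mod 97)
41^8 ≡ 6 (mod 97)
41^16 ≡ 36 (mod 97)
41^32 ≡ 35 (mod 97)
41^48 = 41^(32+16) ≡ 96 (mod 97).
Result is 96 ≡ −1, so (41/97) = −1.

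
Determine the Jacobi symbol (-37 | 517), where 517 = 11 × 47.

1

First reduce: -37 ≡ 480 (mod 517).
Pull out 2^5: since 517 ≡ 5 (mod 8), (2/517) = -1, so (2/517)^5 = -1.
Reciprocity: 15 ≡ 3 and 517 ≡ 1 (mod 4), so (15/517) = +(517/15).
Reduce top mod 15: now compute (7/15).
Reciprocity: 7 ≡ 3 and 15 ≡ 3 (mod 4), so (7/15) = −(15/7).
Reduce top mod 7: now compute (1/7).
Reached (1/7) = 1. Collecting the sign flips along the way, the symbol is +1.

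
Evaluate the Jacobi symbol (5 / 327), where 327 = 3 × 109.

Reciprocity: 5 ≡ 1 and 327 ≡ 3 (mod 4), so (5/327) = +(327/5).
Reduce top mod 5: now compute (2/5).
Pull out 2: since 5 ≡ 5 (mod 8), (2/5) = -1.
Reached (1/5) = 1. Collecting the sign flips along the way, the symbol is -1.

-1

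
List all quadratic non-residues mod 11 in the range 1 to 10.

2, 6, 7, 8, 10

Square k = 1,…,5 (k and 11−k give the same square):
1²=1, 2²=4, 3²=9, 4²≡5, 5²≡3 (mod 11).
The residues are {1, 3, 4, 5, 9}; the non-residues are the remaining 5 nonzero classes.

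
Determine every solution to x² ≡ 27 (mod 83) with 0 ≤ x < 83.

39, 44

Since 83 ≡ 3 (mod 4), a square root of 27 is 27^((83+1)/4) = 27^21 mod 83.
Repeated squaring: 27^2≡65, 27^4≡75, 27^8≡64, 27^16≡29 (mod 83).
27^21 = 27^(16+4+1) ≡ 44 (mod 83).
Check: 44² = 1936 ≡ 27 (mod 83). The two roots are 39 and 44.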